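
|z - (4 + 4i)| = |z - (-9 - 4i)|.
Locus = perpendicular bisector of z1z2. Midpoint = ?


Equal distances means the locus is the perpendicular bisector of z1 and z2.
Midpoint = ((4+(-9))/2, (4+(-4))/2) = (-2.5000, 0)

Perpendicular bisector through (-2.5000, 0)


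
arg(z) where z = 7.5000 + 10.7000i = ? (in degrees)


Re = 7.5, Im = 10.7
arg = atan2(10.7, 7.5) = 54.9721 degrees

arg(z) = 54.9721 degrees


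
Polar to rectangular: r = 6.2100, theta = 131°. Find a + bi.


a = 6.2100*cos(131°) = 6.2100*(-0.65606) = -4.0741
b = 6.2100*sin(131°) = 6.2100*0.7547 = 4.6867

-4.0741 + 4.6867i


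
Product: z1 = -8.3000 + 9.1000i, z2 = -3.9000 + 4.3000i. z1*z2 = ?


Real = -8.3*(-3.9) - 9.1*4.3 = 32.37 - 39.13 = -6.76
Imag = -8.3*4.3 - (3.9)*9.1 = -35.69 - (35.49) = -71.18

-6.7600 - 71.1800i


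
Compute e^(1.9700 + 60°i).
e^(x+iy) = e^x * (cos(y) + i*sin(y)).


e^1.9700 = 7.17068
cos(60°) = 0.5
sin(60°) = 0.86603
Real = 7.17068*0.5 = 3.5853
Imag = 7.17068*0.86603 = 6.2100

3.5853 + 6.2100i


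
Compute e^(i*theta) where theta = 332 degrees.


cos(332°) = 0.8829
sin(332°) = -0.4695

e^(i*332°) = 0.8829 - 0.4695i


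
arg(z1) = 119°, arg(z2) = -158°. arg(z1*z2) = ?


arg(z1*z2) = 119° - 158° = -39°
Normalized to (-180°, 180°]: -39°

-39°


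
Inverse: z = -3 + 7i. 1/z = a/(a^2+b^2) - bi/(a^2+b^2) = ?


|z|^2 = 9+49 = 58
1/z = (-3 - 7i)/58

1/z = -0.0517 - 0.1207i


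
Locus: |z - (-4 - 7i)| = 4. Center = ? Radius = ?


|z - z0| = r is a circle with center z0 and radius r.
Center = (-4, -7), radius = 4

Circle with center (-4, -7) and radius 4


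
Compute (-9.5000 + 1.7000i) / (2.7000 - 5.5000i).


Conjugate of z2 = 2.7000 + 5.5000i
Numerator: (-9.5000 + 1.7000i)(2.7000 + 5.5000i) = -35.0000 - 47.6600i
Denominator: 2.7^2 + (-5.5)^2 = 37.54
Result = (-35.0000 - 47.6600i)/37.54

-0.9323 - 1.2696i


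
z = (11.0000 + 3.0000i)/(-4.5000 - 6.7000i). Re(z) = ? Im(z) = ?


Multiply by conjugate: (11.0000 + 3.0000i)(-4.5000 + 6.7000i) / ((-4.5)^2 + (-6.7)^2)
Numerator real = 11*(-4.5) + 3*(-6.7) = -69.6
Numerator imag = 3*(-4.5) - 11*(-6.7) = 60.2
Denominator = 65.14
Re(z) = -69.6/65.14 = -1.0685
Im(z) = 60.2/65.14 = 0.9242

Re(z) = -1.0685, Im(z) = 0.9242


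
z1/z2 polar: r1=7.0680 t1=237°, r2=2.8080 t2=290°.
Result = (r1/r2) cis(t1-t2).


r = 7.0680 / 2.8080 = 2.5171
theta = 237° - 290° = -53° = 307° (mod 360)

2.5171 cis(307°)


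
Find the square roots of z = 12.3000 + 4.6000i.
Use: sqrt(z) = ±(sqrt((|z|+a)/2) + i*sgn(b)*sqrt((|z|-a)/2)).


|z| = sqrt(151.29+21.16) = 13.1320
sqrt((|z|+a)/2) = sqrt((13.1320+12.3)/2) = sqrt(12.7160) = 3.5660
sqrt((|z|-a)/2) = sqrt((13.1320-12.3)/2) = sqrt(0.4160) = 0.6450

±(3.5660 + 0.6450i) i.e. 3.5660 + 0.6450i and -3.5660 - 0.6450i


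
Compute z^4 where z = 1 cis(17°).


r^4 = 1^4 = 1
n*theta = 4*17° = 68° = 68° (mod 360)
a = 1*cos(68°) = 0.3746
b = 1*sin(68°) = 0.9272

1 cis(68°) = 0.3746 + 0.9272i


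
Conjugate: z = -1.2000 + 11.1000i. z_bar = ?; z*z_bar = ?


z_bar = -1.2000 - 11.1000i
z*z_bar = (-1.2)^2 + 11.1^2 = 1.44 + 123.21 = 124.65

z_bar = -1.2000 - 11.1000i, z*z_bar = 124.65


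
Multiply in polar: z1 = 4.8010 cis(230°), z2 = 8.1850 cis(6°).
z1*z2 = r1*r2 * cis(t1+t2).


r = 4.8010 * 8.1850 = 39.2962
theta = 230° + 6° = 236° = 236° (mod 360)

39.2962 cis(236°)


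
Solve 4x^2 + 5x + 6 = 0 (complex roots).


disc = 5^2 - 4*4*6 = 25 - 96 = -71
sqrt(|disc|) = sqrt(71) = 8.4261
Real part = -5/(2*4) = -0.6250
Imag part = 8.4261/(2*4) = 1.0533

-0.6250 ± 1.0533i


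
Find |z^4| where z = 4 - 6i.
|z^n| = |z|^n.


|z| = sqrt(16+36) = sqrt(52) = 7.2111
|z^4| = |z|^4 = (sqrt(52))^4 = 52^2 = 2704

|z^4| = 2704


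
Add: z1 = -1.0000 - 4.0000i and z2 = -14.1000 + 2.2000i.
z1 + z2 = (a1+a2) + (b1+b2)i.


Real: -1 - 14.1 = -15.1
Imag: -4 + 2.2 = -1.8

-15.1000 - 1.8000i


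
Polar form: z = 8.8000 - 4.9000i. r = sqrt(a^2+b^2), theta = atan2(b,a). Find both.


r = sqrt(77.44+24.01) = sqrt(101.45) = 10.0722
theta = atan2(-4.9, 8.8) = -29.1099 degrees

r = 10.0722, theta = -29.1099 degrees


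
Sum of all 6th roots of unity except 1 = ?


With w = e^(2*pi*i/6), all 6 of the 6th roots of unity w^0 = 1, w, ..., w^(5) sum to 0: 1 + w + ... + w^(5) = (1 - w^6)/(1 - w) = 0 since w^6 = 1, w ≠ 1.
Removing the root 1: w + w^2 + ... + w^(5) = 0 - 1 = -1

Sum = -1


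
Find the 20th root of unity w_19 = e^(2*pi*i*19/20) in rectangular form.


Angle = 360*19/20 = 342°
a = cos(342°) = 0.9511
b = sin(342°) = -0.3090

0.9511 - 0.3090i


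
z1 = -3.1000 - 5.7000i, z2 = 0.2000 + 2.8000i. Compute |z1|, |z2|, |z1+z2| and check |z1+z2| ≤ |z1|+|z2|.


|z1| = sqrt((-3.1)^2 + (-5.7)^2) = sqrt(42.1) = 6.4885
|z2| = sqrt(0.2^2 + 2.8^2) = sqrt(7.88) = 2.8071
z1+z2 = -2.9000 - 2.9000i
|z1+z2| = sqrt(16.82) = 4.1012
|z1|+|z2| = 6.4885 + 2.8071 = 9.2956

|z1+z2| = 4.1012 ≤ |z1|+|z2| = 9.2956 (verified)


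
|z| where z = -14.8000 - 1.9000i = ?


|z| = sqrt((-14.8)^2 + (-1.9)^2) = sqrt(219.04 + 3.61) = sqrt(222.65) = 14.9215

|z| = 14.9215


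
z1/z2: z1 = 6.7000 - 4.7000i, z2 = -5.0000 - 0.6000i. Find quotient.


Conjugate of z2 = -5.0000 + 0.6000i
Numerator: (6.7000 - 4.7000i)(-5.0000 + 0.6000i) = -30.6800 + 27.5200i
Denominator: (-5)^2 + (-0.6)^2 = 25.36
Result = (-30.6800 + 27.5200i)/25.36

-1.2098 + 1.0852i


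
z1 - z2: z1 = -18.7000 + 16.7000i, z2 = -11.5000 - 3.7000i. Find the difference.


Real: -18.7 + 11.5 = -7.2
Imag: 16.7 + 3.7 = 20.4

-7.2000 + 20.4000i


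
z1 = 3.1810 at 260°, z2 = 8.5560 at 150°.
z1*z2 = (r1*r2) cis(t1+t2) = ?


r = 3.1810 * 8.5560 = 27.2166
theta = 260° + 150° = 410° = 50° (mod 360)

27.2166 cis(50°)


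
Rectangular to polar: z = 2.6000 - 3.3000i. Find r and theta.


r = sqrt(6.76+10.89) = sqrt(17.65) = 4.2012
theta = atan2(-3.3, 2.6) = -51.7662 degrees

r = 4.2012, theta = -51.7662 degrees


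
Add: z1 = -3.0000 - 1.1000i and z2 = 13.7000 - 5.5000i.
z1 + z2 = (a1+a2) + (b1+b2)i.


Real: -3 + 13.7 = 10.7
Imag: -1.1 - 5.5 = -6.6

10.7000 - 6.6000i


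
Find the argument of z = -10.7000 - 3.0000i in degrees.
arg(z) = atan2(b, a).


Re = -10.7, Im = -3
arg = atan2(-3, -10.7) = -164.3379 degrees

arg(z) = -164.3379 degrees


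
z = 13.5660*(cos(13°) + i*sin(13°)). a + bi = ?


a = 13.5660*cos(13°) = 13.5660*0.97437 = 13.2183
b = 13.5660*sin(13°) = 13.5660*0.22495 = 3.0517

13.2183 + 3.0517i


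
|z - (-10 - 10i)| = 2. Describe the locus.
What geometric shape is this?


|z - z0| = r is a circle with center z0 and radius r.
Center = (-10, -10), radius = 2

Circle with center (-10, -10) and radius 2


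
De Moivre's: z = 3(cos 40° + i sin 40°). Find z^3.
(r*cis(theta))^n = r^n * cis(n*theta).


r^3 = 3^3 = 27
n*theta = 3*40° = 120° = 120° (mod 360)
a = 27*cos(120°) = -13.5000
b = 27*sin(120°) = 23.3827

27 cis(120°) = -13.5000 + 23.3827i


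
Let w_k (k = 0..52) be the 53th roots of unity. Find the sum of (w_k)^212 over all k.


The roots are w_k = w^k with w = e^(2*pi*i/53), and (w^k)^212 = (w^212)^k.
So S = 1 + u + u^2 + ... + u^(52) with u = w^212.
212 = 4*53 + 0, so 212 is a multiple of 53 and u = (w^53)^4 = 1.
Every one of the 53 terms equals 1: S = 53

S = 53


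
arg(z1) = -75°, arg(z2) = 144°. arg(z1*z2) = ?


arg(z1*z2) = -75° + 144° = 69°
Normalized to (-180°, 180°]: 69°

69°


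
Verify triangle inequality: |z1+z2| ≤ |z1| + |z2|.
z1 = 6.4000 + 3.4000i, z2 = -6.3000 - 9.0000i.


|z1| = sqrt(6.4^2 + 3.4^2) = sqrt(52.52) = 7.2471
|z2| = sqrt((-6.3)^2 + (-9)^2) = sqrt(120.69) = 10.9859
z1+z2 = 0.1000 - 5.6000i
|z1+z2| = sqrt(31.37) = 5.6009
|z1|+|z2| = 7.2471 + 10.9859 = 18.2330

|z1+z2| = 5.6009 ≤ |z1|+|z2| = 18.2330 (verified)


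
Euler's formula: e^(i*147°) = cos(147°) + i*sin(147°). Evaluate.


cos(147°) = -0.8387
sin(147°) = 0.5446

e^(i*147°) = -0.8387 + 0.5446i


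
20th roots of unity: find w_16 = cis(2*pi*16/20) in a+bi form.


Angle = 360*16/20 = 288°
a = cos(288°) = 0.3090
b = sin(288°) = -0.9511

0.3090 - 0.9511i


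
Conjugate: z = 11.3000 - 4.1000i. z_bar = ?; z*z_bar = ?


z_bar = 11.3000 + 4.1000i
z*z_bar = 11.3^2 + (-4.1)^2 = 127.69 + 16.81 = 144.5

z_bar = 11.3000 + 4.1000i, z*z_bar = 144.5


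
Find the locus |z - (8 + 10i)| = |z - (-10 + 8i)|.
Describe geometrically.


Equal distances means the locus is the perpendicular bisector of z1 and z2.
Midpoint = ((8+(-10))/2, (10+8)/2) = (-1.0000, 9.0000)

Perpendicular bisector through (-1.0000, 9.0000)


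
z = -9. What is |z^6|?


|z| = sqrt(81+0) = sqrt(81) = 9
|z^6| = |z|^6 = 9^6 = 531441

|z^6| = 531441


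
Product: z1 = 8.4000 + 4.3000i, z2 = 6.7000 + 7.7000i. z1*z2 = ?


Real = 8.4*6.7 - 4.3*7.7 = 56.28 - 33.11 = 23.17
Imag = 8.4*7.7 + 6.7*4.3 = 64.68 + 28.81 = 93.49

23.1700 + 93.4900i


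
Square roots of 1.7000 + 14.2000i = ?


|z| = sqrt(2.89+201.64) = 14.3014
sqrt((|z|+a)/2) = sqrt((14.3014+1.7)/2) = sqrt(8.0007) = 2.8286
sqrt((|z|-a)/2) = sqrt((14.3014-1.7)/2) = sqrt(6.3007) = 2.5101

±(2.8286 + 2.5101i) i.e. 2.8286 + 2.5101i and -2.8286 - 2.5101i


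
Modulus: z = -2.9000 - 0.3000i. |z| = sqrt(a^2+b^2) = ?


|z| = sqrt((-2.9)^2 + (-0.3)^2) = sqrt(8.41 + 0.09) = sqrt(8.5) = 2.9155

|z| = 2.9155


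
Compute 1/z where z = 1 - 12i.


|z|^2 = 1+144 = 145
1/z = (1 + 12i)/145

1/z = 0.0069 + 0.0828i


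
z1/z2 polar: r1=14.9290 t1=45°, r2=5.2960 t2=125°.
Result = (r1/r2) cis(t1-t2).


r = 14.9290 / 5.2960 = 2.8189
theta = 45° - 125° = -80° = 280° (mod 360)

2.8189 cis(280°)


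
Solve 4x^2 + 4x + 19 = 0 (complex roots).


disc = 4^2 - 4*4*19 = 16 - 304 = -288
sqrt(|disc|) = sqrt(288) = 16.9706
Real part = -4/(2*4) = -0.5000
Imag part = 16.9706/(2*4) = 2.1213

-0.5000 ± 2.1213i


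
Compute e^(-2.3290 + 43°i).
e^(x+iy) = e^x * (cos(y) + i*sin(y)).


e^-2.3290 = 0.0974
cos(43°) = 0.7314
sin(43°) = 0.682
Real = 0.0974*0.7314 = 0.0712
Imag = 0.0974*0.682 = 0.0664

0.0712 + 0.0664i


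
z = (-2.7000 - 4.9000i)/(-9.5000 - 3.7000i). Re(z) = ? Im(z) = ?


Multiply by conjugate: (-2.7000 - 4.9000i)(-9.5000 + 3.7000i) / ((-9.5)^2 + (-3.7)^2)
Numerator real = -2.7*(-9.5) - (4.9)*(-3.7) = 43.78
Numerator imag = -4.9*(-9.5) - (-2.7)*(-3.7) = 36.56
Denominator = 103.94
Re(z) = 43.78/103.94 = 0.4212
Im(z) = 36.56/103.94 = 0.3517

Re(z) = 0.4212, Im(z) = 0.3517


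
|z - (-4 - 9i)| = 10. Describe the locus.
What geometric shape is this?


|z - z0| = r is a circle with center z0 and radius r.
Center = (-4, -9), radius = 10

Circle with center (-4, -9) and radius 10


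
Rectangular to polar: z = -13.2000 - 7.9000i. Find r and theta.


r = sqrt(174.24+62.41) = sqrt(236.65) = 15.3834
theta = atan2(-7.9, -13.2) = -149.1001 degrees

r = 15.3834, theta = -149.1001 degrees


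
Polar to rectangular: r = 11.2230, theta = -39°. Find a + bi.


a = 11.2230*cos(-39°) = 11.2230*0.777146 = 8.7219
b = 11.2230*sin(-39°) = 11.2230*(-0.62932) = -7.0629

8.7219 - 7.0629i


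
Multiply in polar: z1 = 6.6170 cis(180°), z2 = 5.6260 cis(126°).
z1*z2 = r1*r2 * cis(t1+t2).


r = 6.6170 * 5.6260 = 37.2272
theta = 180° + 126° = 306° = 306° (mod 360)

37.2272 cis(306°)


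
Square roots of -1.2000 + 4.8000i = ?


|z| = sqrt(1.44+23.04) = 4.9477
sqrt((|z|+a)/2) = sqrt((4.9477+(-1.2))/2) = sqrt(1.8739) = 1.3689
sqrt((|z|-a)/2) = sqrt((4.9477-(-1.2))/2) = sqrt(3.0739) = 1.7532

±(1.3689 + 1.7532i) i.e. 1.3689 + 1.7532i and -1.3689 - 1.7532i


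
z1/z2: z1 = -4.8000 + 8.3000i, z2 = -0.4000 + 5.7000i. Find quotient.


Conjugate of z2 = -0.4000 - 5.7000i
Numerator: (-4.8000 + 8.3000i)(-0.4000 - 5.7000i) = 49.2300 + 24.0400i
Denominator: (-0.4)^2 + 5.7^2 = 32.65
Result = (49.2300 + 24.0400i)/32.65

1.5078 + 0.7363i


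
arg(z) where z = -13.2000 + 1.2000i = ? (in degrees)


Re = -13.2, Im = 1.2
arg = atan2(1.2, -13.2) = 174.8056 degrees

arg(z) = 174.8056 degrees


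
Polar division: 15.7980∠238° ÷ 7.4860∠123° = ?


r = 15.7980 / 7.4860 = 2.1103
theta = 238° - 123° = 115° = 115° (mod 360)

2.1103 cis(115°)


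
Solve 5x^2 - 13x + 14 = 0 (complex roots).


disc = (-13)^2 - 4*5*14 = 169 - 280 = -111
sqrt(|disc|) = sqrt(111) = 10.5357
Real part = 13/(2*5) = 1.3000
Imag part = 10.5357/(2*5) = 1.0536

1.3000 ± 1.0536i


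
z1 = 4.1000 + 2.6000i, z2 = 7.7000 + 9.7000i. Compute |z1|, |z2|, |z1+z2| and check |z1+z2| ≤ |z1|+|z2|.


|z1| = sqrt(4.1^2 + 2.6^2) = sqrt(23.57) = 4.8549
|z2| = sqrt(7.7^2 + 9.7^2) = sqrt(153.38) = 12.3847
z1+z2 = 11.8000 + 12.3000i
|z1+z2| = sqrt(290.53) = 17.0449
|z1|+|z2| = 4.8549 + 12.3847 = 17.2396

|z1+z2| = 17.0449 ≤ |z1|+|z2| = 17.2396 (verified)


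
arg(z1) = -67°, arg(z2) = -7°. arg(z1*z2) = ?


arg(z1*z2) = -67° - 7° = -74°
Normalized to (-180°, 180°]: -74°

-74°


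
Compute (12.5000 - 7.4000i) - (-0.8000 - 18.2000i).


Real: 12.5 + 0.8 = 13.3
Imag: -7.4 + 18.2 = 10.8

13.3000 + 10.8000i


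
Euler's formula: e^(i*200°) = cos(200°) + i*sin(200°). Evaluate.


cos(200°) = -0.9397
sin(200°) = -0.3420

e^(i*200°) = -0.9397 - 0.3420i


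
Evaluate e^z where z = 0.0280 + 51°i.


e^0.0280 = 1.0284
cos(51°) = 0.6293
sin(51°) = 0.7771
Real = 1.0284*0.6293 = 0.6472
Imag = 1.0284*0.7771 = 0.7992

0.6472 + 0.7992i


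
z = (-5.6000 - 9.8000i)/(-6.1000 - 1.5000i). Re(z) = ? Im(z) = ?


Multiply by conjugate: (-5.6000 - 9.8000i)(-6.1000 + 1.5000i) / ((-6.1)^2 + (-1.5)^2)
Numerator real = -5.6*(-6.1) - (9.8)*(-1.5) = 48.86
Numerator imag = -9.8*(-6.1) - (-5.6)*(-1.5) = 51.38
Denominator = 39.46
Re(z) = 48.86/39.46 = 1.2382
Im(z) = 51.38/39.46 = 1.3021

Re(z) = 1.2382, Im(z) = 1.3021


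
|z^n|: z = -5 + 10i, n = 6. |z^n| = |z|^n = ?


|z| = sqrt(25+100) = sqrt(125) = 11.1803
|z^6| = |z|^6 = (sqrt(125))^6 = 125^3 = 1953125

|z^6| = 1953125


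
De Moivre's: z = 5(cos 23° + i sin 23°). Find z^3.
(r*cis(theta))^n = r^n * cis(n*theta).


r^3 = 5^3 = 125
n*theta = 3*23° = 69° = 69° (mod 360)
a = 125*cos(69°) = 44.7960
b = 125*sin(69°) = 116.6976

125 cis(69°) = 44.7960 + 116.6976i


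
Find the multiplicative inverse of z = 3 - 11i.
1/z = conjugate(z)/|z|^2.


|z|^2 = 9+121 = 130
1/z = (3 + 11i)/130

1/z = 0.0231 + 0.0846i


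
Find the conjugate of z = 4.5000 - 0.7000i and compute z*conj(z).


z_bar = 4.5000 + 0.7000i
z*z_bar = 4.5^2 + (-0.7)^2 = 20.25 + 0.49 = 20.74

z_bar = 4.5000 + 0.7000i, z*z_bar = 20.74


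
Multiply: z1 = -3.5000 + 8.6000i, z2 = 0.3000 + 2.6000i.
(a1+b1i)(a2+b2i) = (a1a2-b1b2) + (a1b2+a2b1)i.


Real = -3.5*0.3 - 8.6*2.6 = -1.05 - 22.36 = -23.41
Imag = -3.5*2.6 + 0.3*8.6 = -9.1 + 2.58 = -6.52

-23.4100 - 6.5200i


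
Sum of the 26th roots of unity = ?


The sum of all 26th roots of unity is 0.
Geometric series: (1 - w^26)/(1 - w) = (1-1)/(1-w) = 0 since w^26 = 1, w ≠ 1.
Alternatively: coefficient of z^25 in z^26 - 1 is 0.

0


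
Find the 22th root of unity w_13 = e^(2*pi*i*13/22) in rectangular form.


Angle = 360*13/22 = 212.7273°
a = cos(212.7273°) = -0.8413
b = sin(212.7273°) = -0.5406

-0.8413 - 0.5406i


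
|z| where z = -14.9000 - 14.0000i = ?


|z| = sqrt((-14.9)^2 + (-14)^2) = sqrt(222.01 + 196) = sqrt(418.01) = 20.4453

|z| = 20.4453


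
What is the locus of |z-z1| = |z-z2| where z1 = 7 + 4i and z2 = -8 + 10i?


Equal distances means the locus is the perpendicular bisector of z1 and z2.
Midpoint = ((7+(-8))/2, (4+10)/2) = (-0.5000, 7.0000)

Perpendicular bisector through (-0.5000, 7.0000)


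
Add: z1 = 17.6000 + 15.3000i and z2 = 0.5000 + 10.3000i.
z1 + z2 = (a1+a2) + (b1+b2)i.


Real: 17.6 + 0.5 = 18.1
Imag: 15.3 + 10.3 = 25.6

18.1000 + 25.6000i


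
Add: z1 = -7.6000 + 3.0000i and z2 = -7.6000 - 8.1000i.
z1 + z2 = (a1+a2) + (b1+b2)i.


Real: -7.6 - 7.6 = -15.2
Imag: 3 - 8.1 = -5.1

-15.2000 - 5.1000i


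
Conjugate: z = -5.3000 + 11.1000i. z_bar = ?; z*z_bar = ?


z_bar = -5.3000 - 11.1000i
z*z_bar = (-5.3)^2 + 11.1^2 = 28.09 + 123.21 = 151.3

z_bar = -5.3000 - 11.1000i, z*z_bar = 151.3


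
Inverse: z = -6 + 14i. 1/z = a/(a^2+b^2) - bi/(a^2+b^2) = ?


|z|^2 = 36+196 = 232
1/z = (-6 - 14i)/232

1/z = -0.0259 - 0.0603i


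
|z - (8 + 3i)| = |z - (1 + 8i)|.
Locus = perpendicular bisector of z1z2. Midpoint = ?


Equal distances means the locus is the perpendicular bisector of z1 and z2.
Midpoint = ((8+1)/2, (3+8)/2) = (4.5000, 5.5000)

Perpendicular bisector through (4.5000, 5.5000)


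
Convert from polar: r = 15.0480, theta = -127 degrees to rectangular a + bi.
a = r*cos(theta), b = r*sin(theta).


a = 15.0480*cos(-127°) = 15.0480*(-0.601815) = -9.0561
b = 15.0480*sin(-127°) = 15.0480*(-0.79864) = -12.0179

-9.0561 - 12.0179i


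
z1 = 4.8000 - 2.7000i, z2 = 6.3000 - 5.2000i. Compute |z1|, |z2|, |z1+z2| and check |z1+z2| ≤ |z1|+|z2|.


|z1| = sqrt(4.8^2 + (-2.7)^2) = sqrt(30.33) = 5.5073
|z2| = sqrt(6.3^2 + (-5.2)^2) = sqrt(66.73) = 8.1688
z1+z2 = 11.1000 - 7.9000i
|z1+z2| = sqrt(185.62) = 13.6242
|z1|+|z2| = 5.5073 + 8.1688 = 13.6761

|z1+z2| = 13.6242 ≤ |z1|+|z2| = 13.6761 (verified)


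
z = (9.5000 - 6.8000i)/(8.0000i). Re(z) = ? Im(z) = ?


Multiply by conjugate: (9.5000 - 6.8000i)(-8.0000i) / (0^2 + 8^2)
Numerator real = 9.5*0 - (6.8)*8 = -54.4
Numerator imag = -6.8*0 - 9.5*8 = -76
Denominator = 64
Re(z) = -54.4/64 = -0.8500
Im(z) = -76/64 = -1.1875

Re(z) = -0.8500, Im(z) = -1.1875


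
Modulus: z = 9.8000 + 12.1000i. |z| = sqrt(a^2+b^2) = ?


|z| = sqrt(9.8^2 + 12.1^2) = sqrt(96.04 + 146.41) = sqrt(242.45) = 15.5708

|z| = 15.5708


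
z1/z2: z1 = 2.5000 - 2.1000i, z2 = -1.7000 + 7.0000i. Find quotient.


Conjugate of z2 = -1.7000 - 7.0000i
Numerator: (2.5000 - 2.1000i)(-1.7000 - 7.0000i) = -18.9500 - 13.9300i
Denominator: (-1.7)^2 + 7^2 = 51.89
Result = (-18.9500 - 13.9300i)/51.89

-0.3652 - 0.2685i


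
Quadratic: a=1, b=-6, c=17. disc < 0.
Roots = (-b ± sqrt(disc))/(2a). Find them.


disc = (-6)^2 - 4*1*17 = 36 - 68 = -32
sqrt(|disc|) = sqrt(32) = 5.6569
Real part = 6/(2*1) = 3.0000
Imag part = 5.6569/(2*1) = 2.8284

3.0000 ± 2.8284i


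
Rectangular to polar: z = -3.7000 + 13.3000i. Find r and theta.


r = sqrt(13.69+176.89) = sqrt(190.58) = 13.8051
theta = atan2(13.3, -3.7) = 105.5463 degrees

r = 13.8051, theta = 105.5463 degrees


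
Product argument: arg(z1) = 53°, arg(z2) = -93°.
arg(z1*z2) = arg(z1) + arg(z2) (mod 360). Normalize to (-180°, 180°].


arg(z1*z2) = 53° - 93° = -40°
Normalized to (-180°, 180°]: -40°

-40°


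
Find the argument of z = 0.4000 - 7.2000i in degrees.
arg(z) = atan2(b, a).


Re = 0.4, Im = -7.2
arg = atan2(-7.2, 0.4) = -86.8202 degrees

arg(z) = -86.8202 degrees


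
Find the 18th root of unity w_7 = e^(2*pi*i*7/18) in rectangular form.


Angle = 360*7/18 = 140°
a = cos(140°) = -0.7660
b = sin(140°) = 0.6428

-0.7660 + 0.6428i


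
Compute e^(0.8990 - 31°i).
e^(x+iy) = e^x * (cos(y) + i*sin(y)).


e^0.8990 = 2.4571
cos(-31°) = 0.8572
sin(-31°) = -0.51504
Real = 2.4571*0.8572 = 2.1062
Imag = 2.4571*(-0.51504) = -1.2655

2.1062 - 1.2655i


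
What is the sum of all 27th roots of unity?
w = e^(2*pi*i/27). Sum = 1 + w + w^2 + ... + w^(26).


The sum of all 27th roots of unity is 0.
Geometric series: (1 - w^27)/(1 - w) = (1-1)/(1-w) = 0 since w^27 = 1, w ≠ 1.
Alternatively: coefficient of z^26 in z^27 - 1 is 0.

0


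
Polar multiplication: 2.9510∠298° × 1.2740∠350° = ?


r = 2.9510 * 1.2740 = 3.7596
theta = 298° + 350° = 648° = 288° (mod 360)

3.7596 cis(288°)


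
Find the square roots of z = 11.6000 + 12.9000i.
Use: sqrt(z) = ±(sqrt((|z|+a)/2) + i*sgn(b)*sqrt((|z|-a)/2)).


|z| = sqrt(134.56+166.41) = 17.3485
sqrt((|z|+a)/2) = sqrt((17.3485+11.6)/2) = sqrt(14.4742) = 3.8045
sqrt((|z|-a)/2) = sqrt((17.3485-11.6)/2) = sqrt(2.8742) = 1.6954

±(3.8045 + 1.6954i) i.e. 3.8045 + 1.6954i and -3.8045 - 1.6954i


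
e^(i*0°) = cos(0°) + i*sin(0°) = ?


cos(0°) = 1.0000
sin(0°) = 0

e^(i*0°) = 1.0000 + 0i


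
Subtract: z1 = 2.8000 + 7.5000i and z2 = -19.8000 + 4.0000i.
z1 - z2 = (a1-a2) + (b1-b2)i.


Real: 2.8 + 19.8 = 22.6
Imag: 7.5 - 4 = 3.5

22.6000 + 3.5000i


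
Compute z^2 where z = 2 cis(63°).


r^2 = 2^2 = 4
n*theta = 2*63° = 126° = 126° (mod 360)
a = 4*cos(126°) = -2.3511
b = 4*sin(126°) = 3.2361

4 cis(126°) = -2.3511 + 3.2361i


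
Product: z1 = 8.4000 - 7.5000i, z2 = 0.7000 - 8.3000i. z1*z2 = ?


Real = 8.4*0.7 - (-7.5)*(-8.3) = 5.88 - 62.25 = -56.37
Imag = 8.4*(-8.3) + 0.7*(-7.5) = -69.72 - (5.25) = -74.97

-56.3700 - 74.9700i


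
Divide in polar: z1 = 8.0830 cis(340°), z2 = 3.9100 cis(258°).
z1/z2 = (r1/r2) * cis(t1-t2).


r = 8.0830 / 3.9100 = 2.0673
theta = 340° - 258° = 82° = 82° (mod 360)

2.0673 cis(82°)


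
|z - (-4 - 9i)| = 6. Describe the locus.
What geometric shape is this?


|z - z0| = r is a circle with center z0 and radius r.
Center = (-4, -9), radius = 6

Circle with center (-4, -9) and radius 6


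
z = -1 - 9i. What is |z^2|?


|z| = sqrt(1+81) = sqrt(82) = 9.0554
|z^2| = |z|^2 = (sqrt(82))^2 = 82

|z^2| = 82


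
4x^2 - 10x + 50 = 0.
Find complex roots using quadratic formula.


disc = (-10)^2 - 4*4*50 = 100 - 800 = -700
sqrt(|disc|) = sqrt(700) = 26.4575
Real part = 10/(2*4) = 1.2500
Imag part = 26.4575/(2*4) = 3.3072

1.2500 ± 3.3072i


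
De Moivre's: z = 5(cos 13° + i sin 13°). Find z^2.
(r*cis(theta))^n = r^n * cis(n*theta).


r^2 = 5^2 = 25
n*theta = 2*13° = 26° = 26° (mod 360)
a = 25*cos(26°) = 22.4699
b = 25*sin(26°) = 10.9593

25 cis(26°) = 22.4699 + 10.9593i


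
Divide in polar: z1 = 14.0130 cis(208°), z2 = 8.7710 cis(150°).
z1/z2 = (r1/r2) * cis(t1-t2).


r = 14.0130 / 8.7710 = 1.5977
theta = 208° - 150° = 58° = 58° (mod 360)

1.5977 cis(58°)


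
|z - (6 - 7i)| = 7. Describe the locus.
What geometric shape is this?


|z - z0| = r is a circle with center z0 and radius r.
Center = (6, -7), radius = 7

Circle with center (6, -7) and radius 7


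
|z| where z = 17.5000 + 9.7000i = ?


|z| = sqrt(17.5^2 + 9.7^2) = sqrt(306.25 + 94.09) = sqrt(400.34) = 20.0085

|z| = 20.0085


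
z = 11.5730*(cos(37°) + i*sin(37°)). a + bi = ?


a = 11.5730*cos(37°) = 11.5730*0.798636 = 9.2426
b = 11.5730*sin(37°) = 11.5730*0.601815 = 6.9648

9.2426 + 6.9648i


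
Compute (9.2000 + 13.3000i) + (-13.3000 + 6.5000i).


Real: 9.2 - 13.3 = -4.1
Imag: 13.3 + 6.5 = 19.8

-4.1000 + 19.8000i


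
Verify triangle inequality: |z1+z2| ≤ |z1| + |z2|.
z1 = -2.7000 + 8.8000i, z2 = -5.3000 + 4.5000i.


|z1| = sqrt((-2.7)^2 + 8.8^2) = sqrt(84.73) = 9.2049
|z2| = sqrt((-5.3)^2 + 4.5^2) = sqrt(48.34) = 6.9527
z1+z2 = -8.0000 + 13.3000i
|z1+z2| = sqrt(240.89) = 15.5206
|z1|+|z2| = 9.2049 + 6.9527 = 16.1576

|z1+z2| = 15.5206 ≤ |z1|+|z2| = 16.1576 (verified)


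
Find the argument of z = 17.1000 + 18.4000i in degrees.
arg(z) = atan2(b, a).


Re = 17.1, Im = 18.4
arg = atan2(18.4, 17.1) = 47.0972 degrees

arg(z) = 47.0972 degrees


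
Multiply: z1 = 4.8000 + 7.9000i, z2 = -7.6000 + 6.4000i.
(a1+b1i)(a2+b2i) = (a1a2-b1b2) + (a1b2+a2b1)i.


Real = 4.8*(-7.6) - 7.9*6.4 = -36.48 - 50.56 = -87.04
Imag = 4.8*6.4 - (7.6)*7.9 = 30.72 - (60.04) = -29.32

-87.0400 - 29.3200i


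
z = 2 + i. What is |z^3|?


|z| = sqrt(4+1) = sqrt(5) = 2.2361
|z^3| = |z|^3 = (sqrt(5))^3 = 5*sqrt(5)

|z^3| = 5*sqrt(5) ≈ 11.1803


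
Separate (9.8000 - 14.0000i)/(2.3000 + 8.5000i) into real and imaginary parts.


Multiply by conjugate: (9.8000 - 14.0000i)(2.3000 - 8.5000i) / (2.3^2 + 8.5^2)
Numerator real = 9.8*2.3 - (14)*8.5 = -96.46
Numerator imag = -14*2.3 - 9.8*8.5 = -115.5
Denominator = 77.54
Re(z) = -96.46/77.54 = -1.2440
Im(z) = -115.5/77.54 = -1.4896

Re(z) = -1.2440, Im(z) = -1.4896


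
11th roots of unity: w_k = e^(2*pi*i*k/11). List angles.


The 11th roots of unity are cis(360k/11°) for k=0..10
Angle step = 360/11 = 32.7273°
Primitive root: cis(32.7273°)
Primitive root = 0.8413 + 0.5406i

11 roots at angles: 0°, 32.7273°, 65.4545°, 98.1818°, 130.9091°, 163.6364°, 196.3636°, 229.0909°, 261.8182°, 294.5455°, 327.2727°


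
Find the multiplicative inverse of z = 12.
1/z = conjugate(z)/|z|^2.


|z|^2 = 144+0 = 144
1/z = (12 - 0i)/144

1/z = 0.0833 + 0i


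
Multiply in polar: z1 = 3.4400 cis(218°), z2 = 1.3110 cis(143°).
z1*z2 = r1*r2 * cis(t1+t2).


r = 3.4400 * 1.3110 = 4.5098
theta = 218° + 143° = 361° = 1° (mod 360)

4.5098 cis(1°)


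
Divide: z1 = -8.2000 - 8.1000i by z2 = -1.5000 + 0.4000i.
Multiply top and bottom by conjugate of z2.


Conjugate of z2 = -1.5000 - 0.4000i
Numerator: (-8.2000 - 8.1000i)(-1.5000 - 0.4000i) = 9.0600 + 15.4300i
Denominator: (-1.5)^2 + 0.4^2 = 2.41
Result = (9.0600 + 15.4300i)/2.41

3.7593 + 6.4025i


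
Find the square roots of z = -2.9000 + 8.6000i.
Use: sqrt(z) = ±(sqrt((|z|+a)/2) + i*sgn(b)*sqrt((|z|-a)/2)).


|z| = sqrt(8.41+73.96) = 9.0758
sqrt((|z|+a)/2) = sqrt((9.0758+(-2.9))/2) = sqrt(3.0879) = 1.7572
sqrt((|z|-a)/2) = sqrt((9.0758-(-2.9))/2) = sqrt(5.9879) = 2.4470

±(1.7572 + 2.4470i) i.e. 1.7572 + 2.4470i and -1.7572 - 2.4470i


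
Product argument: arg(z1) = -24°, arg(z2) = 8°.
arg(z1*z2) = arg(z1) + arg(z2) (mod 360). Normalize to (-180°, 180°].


arg(z1*z2) = -24° + 8° = -16°
Normalized to (-180°, 180°]: -16°

-16°


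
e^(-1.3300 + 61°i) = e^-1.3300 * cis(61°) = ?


e^-1.3300 = 0.2645
cos(61°) = 0.4848
sin(61°) = 0.8746
Real = 0.2645*0.4848 = 0.1282
Imag = 0.2645*0.8746 = 0.2313

0.1282 + 0.2313i


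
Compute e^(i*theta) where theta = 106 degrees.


cos(106°) = -0.2756
sin(106°) = 0.9613

e^(i*106°) = -0.2756 + 0.9613i


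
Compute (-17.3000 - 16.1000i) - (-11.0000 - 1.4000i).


Real: -17.3 + 11 = -6.3
Imag: -16.1 + 1.4 = -14.7

-6.3000 - 14.7000i


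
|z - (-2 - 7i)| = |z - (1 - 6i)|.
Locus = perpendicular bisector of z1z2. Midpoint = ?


Equal distances means the locus is the perpendicular bisector of z1 and z2.
Midpoint = ((-2+1)/2, (-7+(-6))/2) = (-0.5000, -6.5000)

Perpendicular bisector through (-0.5000, -6.5000)


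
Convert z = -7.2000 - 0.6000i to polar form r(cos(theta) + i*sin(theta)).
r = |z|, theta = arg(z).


r = sqrt(51.84+0.36) = sqrt(52.2) = 7.2250
theta = atan2(-0.6, -7.2) = -175.2364 degrees

r = 7.2250, theta = -175.2364 degrees


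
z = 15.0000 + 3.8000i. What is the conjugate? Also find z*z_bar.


z_bar = 15.0000 - 3.8000i
z*z_bar = 15^2 + 3.8^2 = 225 + 14.44 = 239.44

z_bar = 15.0000 - 3.8000i, z*z_bar = 239.44


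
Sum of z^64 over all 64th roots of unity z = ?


The roots are w_k = w^k with w = e^(2*pi*i/64), and (w^k)^64 = (w^64)^k.
So S = 1 + u + u^2 + ... + u^(63) with u = w^64.
64 = 1*64 + 0, so 64 is a multiple of 64 and u = (w^64)^1 = 1.
Every one of the 64 terms equals 1: S = 64

S = 64


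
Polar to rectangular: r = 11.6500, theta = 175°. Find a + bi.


a = 11.6500*cos(175°) = 11.6500*(-0.9962) = -11.6057
b = 11.6500*sin(175°) = 11.6500*0.08716 = 1.0154

-11.6057 + 1.0154i


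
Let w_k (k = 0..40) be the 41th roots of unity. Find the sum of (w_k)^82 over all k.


The roots are w_k = w^k with w = e^(2*pi*i/41), and (w^k)^82 = (w^82)^k.
So S = 1 + u + u^2 + ... + u^(40) with u = w^82.
82 = 2*41 + 0, so 82 is a multiple of 41 and u = (w^41)^2 = 1.
Every one of the 41 terms equals 1: S = 41

S = 41


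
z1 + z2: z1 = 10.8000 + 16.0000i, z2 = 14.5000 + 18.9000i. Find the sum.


Real: 10.8 + 14.5 = 25.3
Imag: 16 + 18.9 = 34.9

25.3000 + 34.9000i


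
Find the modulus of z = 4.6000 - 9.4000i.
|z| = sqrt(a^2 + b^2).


|z| = sqrt(4.6^2 + (-9.4)^2) = sqrt(21.16 + 88.36) = sqrt(109.52) = 10.4652

|z| = 10.4652


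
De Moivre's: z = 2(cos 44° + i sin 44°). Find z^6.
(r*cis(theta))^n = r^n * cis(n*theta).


r^6 = 2^6 = 64
n*theta = 6*44° = 264° = 264° (mod 360)
a = 64*cos(264°) = -6.6898
b = 64*sin(264°) = -63.6494

64 cis(264°) = -6.6898 - 63.6494i


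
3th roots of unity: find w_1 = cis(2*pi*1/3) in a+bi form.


Angle = 360*1/3 = 120°
a = cos(120°) = -0.5000
b = sin(120°) = 0.8660

-0.5000 + 0.8660i


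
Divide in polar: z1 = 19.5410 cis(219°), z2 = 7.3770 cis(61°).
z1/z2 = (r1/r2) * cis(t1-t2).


r = 19.5410 / 7.3770 = 2.6489
theta = 219° - 61° = 158° = 158° (mod 360)

2.6489 cis(158°)


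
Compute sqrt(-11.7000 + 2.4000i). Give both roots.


|z| = sqrt(136.89+5.76) = 11.9436
sqrt((|z|+a)/2) = sqrt((11.9436+(-11.7))/2) = sqrt(0.1218) = 0.3490
sqrt((|z|-a)/2) = sqrt((11.9436-(-11.7))/2) = sqrt(11.8218) = 3.4383

±(0.3490 + 3.4383i) i.e. 0.3490 + 3.4383i and -0.3490 - 3.4383i


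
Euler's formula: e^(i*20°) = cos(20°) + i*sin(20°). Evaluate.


cos(20°) = 0.9397
sin(20°) = 0.3420

e^(i*20°) = 0.9397 + 0.3420i


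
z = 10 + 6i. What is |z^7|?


|z| = sqrt(100+36) = sqrt(136) = 11.6619
|z^7| = |z|^7 = (sqrt(136))^7 = 136^3 * sqrt(136) = 2515456*sqrt(136)

|z^7| = 2515456*sqrt(136) ≈ 29335005.8592


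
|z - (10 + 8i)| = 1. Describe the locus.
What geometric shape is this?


|z - z0| = r is a circle with center z0 and radius r.
Center = (10, 8), radius = 1

Circle with center (10, 8) and radius 1


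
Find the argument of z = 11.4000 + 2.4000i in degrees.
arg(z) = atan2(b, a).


Re = 11.4, Im = 2.4
arg = atan2(2.4, 11.4) = 11.8887 degrees

arg(z) = 11.8887 degrees


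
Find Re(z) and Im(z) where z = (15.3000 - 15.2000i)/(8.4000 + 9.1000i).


Multiply by conjugate: (15.3000 - 15.2000i)(8.4000 - 9.1000i) / (8.4^2 + 9.1^2)
Numerator real = 15.3*8.4 - (15.2)*9.1 = -9.8
Numerator imag = -15.2*8.4 - 15.3*9.1 = -266.91
Denominator = 153.37
Re(z) = -9.8/153.37 = -0.0639
Im(z) = -266.91/153.37 = -1.7403

Re(z) = -0.0639, Im(z) = -1.7403


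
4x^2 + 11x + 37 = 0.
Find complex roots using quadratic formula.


disc = 11^2 - 4*4*37 = 121 - 592 = -471
sqrt(|disc|) = sqrt(471) = 21.7025
Real part = -11/(2*4) = -1.3750
Imag part = 21.7025/(2*4) = 2.7128

-1.3750 ± 2.7128i


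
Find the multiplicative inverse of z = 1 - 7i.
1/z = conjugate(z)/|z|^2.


|z|^2 = 1+49 = 50
1/z = (1 + 7i)/50

1/z = 0.0200 + 0.1400i


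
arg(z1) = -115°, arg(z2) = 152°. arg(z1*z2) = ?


arg(z1*z2) = -115° + 152° = 37°
Normalized to (-180°, 180°]: 37°

37°


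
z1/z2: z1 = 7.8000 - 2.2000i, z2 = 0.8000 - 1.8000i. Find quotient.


Conjugate of z2 = 0.8000 + 1.8000i
Numerator: (7.8000 - 2.2000i)(0.8000 + 1.8000i) = 10.2000 + 12.2800i
Denominator: 0.8^2 + (-1.8)^2 = 3.88
Result = (10.2000 + 12.2800i)/3.88

2.6289 + 3.1649i


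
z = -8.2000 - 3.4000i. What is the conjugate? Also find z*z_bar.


z_bar = -8.2000 + 3.4000i
z*z_bar = (-8.2)^2 + (-3.4)^2 = 67.24 + 11.56 = 78.8

z_bar = -8.2000 + 3.4000i, z*z_bar = 78.8


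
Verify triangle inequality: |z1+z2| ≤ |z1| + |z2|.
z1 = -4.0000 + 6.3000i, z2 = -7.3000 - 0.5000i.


|z1| = sqrt((-4)^2 + 6.3^2) = sqrt(55.69) = 7.4626
|z2| = sqrt((-7.3)^2 + (-0.5)^2) = sqrt(53.54) = 7.3171
z1+z2 = -11.3000 + 5.8000i
|z1+z2| = sqrt(161.33) = 12.7016
|z1|+|z2| = 7.4626 + 7.3171 = 14.7797

|z1+z2| = 12.7016 ≤ |z1|+|z2| = 14.7797 (verified)


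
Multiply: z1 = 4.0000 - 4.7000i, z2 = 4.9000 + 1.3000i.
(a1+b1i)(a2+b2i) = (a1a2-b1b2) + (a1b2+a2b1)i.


Real = 4*4.9 - (-4.7)*1.3 = 19.6 - (-6.11) = 25.71
Imag = 4*1.3 + 4.9*(-4.7) = 5.2 - (23.03) = -17.83

25.7100 - 17.8300i


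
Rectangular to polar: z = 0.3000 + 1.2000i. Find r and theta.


r = sqrt(0.09+1.44) = sqrt(1.53) = 1.2369
theta = atan2(1.2, 0.3) = 75.9638 degrees

r = 1.2369, theta = 75.9638 degrees


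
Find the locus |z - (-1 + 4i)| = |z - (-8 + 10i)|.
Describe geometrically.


Equal distances means the locus is the perpendicular bisector of z1 and z2.
Midpoint = ((-1+(-8))/2, (4+10)/2) = (-4.5000, 7.0000)

Perpendicular bisector through (-4.5000, 7.0000)


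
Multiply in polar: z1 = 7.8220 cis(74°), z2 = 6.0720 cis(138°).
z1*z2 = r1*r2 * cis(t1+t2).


r = 7.8220 * 6.0720 = 47.4952
theta = 74° + 138° = 212° = 212° (mod 360)

47.4952 cis(212°)


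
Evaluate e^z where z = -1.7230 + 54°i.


e^-1.7230 = 0.1785
cos(54°) = 0.5878
sin(54°) = 0.809
Real = 0.1785*0.5878 = 0.1049
Imag = 0.1785*0.809 = 0.1444

0.1049 + 0.1444i


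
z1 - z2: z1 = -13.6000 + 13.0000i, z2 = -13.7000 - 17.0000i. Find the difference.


Real: -13.6 + 13.7 = 0.1
Imag: 13 + 17 = 30

0.1000 + 30.0000i


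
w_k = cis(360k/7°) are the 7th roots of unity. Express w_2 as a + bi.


Angle = 360*2/7 = 102.8571°
a = cos(102.8571°) = -0.2225
b = sin(102.8571°) = 0.9749

-0.2225 + 0.9749i


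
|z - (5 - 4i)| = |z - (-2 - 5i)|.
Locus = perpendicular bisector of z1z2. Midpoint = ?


Equal distances means the locus is the perpendicular bisector of z1 and z2.
Midpoint = ((5+(-2))/2, (-4+(-5))/2) = (1.5000, -4.5000)

Perpendicular bisector through (1.5000, -4.5000)


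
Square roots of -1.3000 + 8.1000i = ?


|z| = sqrt(1.69+65.61) = 8.2037
sqrt((|z|+a)/2) = sqrt((8.2037+(-1.3))/2) = sqrt(3.4518) = 1.8579
sqrt((|z|-a)/2) = sqrt((8.2037-(-1.3))/2) = sqrt(4.7518) = 2.1799

±(1.8579 + 2.1799i) i.e. 1.8579 + 2.1799i and -1.8579 - 2.1799i


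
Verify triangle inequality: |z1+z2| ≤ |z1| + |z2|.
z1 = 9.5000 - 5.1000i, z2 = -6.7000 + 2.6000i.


|z1| = sqrt(9.5^2 + (-5.1)^2) = sqrt(116.26) = 10.7824
|z2| = sqrt((-6.7)^2 + 2.6^2) = sqrt(51.65) = 7.1868
z1+z2 = 2.8000 - 2.5000i
|z1+z2| = sqrt(14.09) = 3.7537
|z1|+|z2| = 10.7824 + 7.1868 = 17.9692

|z1+z2| = 3.7537 ≤ |z1|+|z2| = 17.9692 (verified)


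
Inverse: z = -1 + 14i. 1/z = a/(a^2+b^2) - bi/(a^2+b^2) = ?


|z|^2 = 1+196 = 197
1/z = (-1 - 14i)/197

1/z = -0.0051 - 0.0711i


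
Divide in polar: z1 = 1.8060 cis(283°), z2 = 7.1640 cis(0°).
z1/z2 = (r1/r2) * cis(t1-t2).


r = 1.8060 / 7.1640 = 0.2521
theta = 283° - 0° = 283° = 283° (mod 360)

0.2521 cis(283°)


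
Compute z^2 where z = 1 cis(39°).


r^2 = 1^2 = 1
n*theta = 2*39° = 78° = 78° (mod 360)
a = 1*cos(78°) = 0.2079
b = 1*sin(78°) = 0.9781

1 cis(78°) = 0.2079 + 0.9781i


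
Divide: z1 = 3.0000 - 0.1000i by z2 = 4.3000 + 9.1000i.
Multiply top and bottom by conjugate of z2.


Conjugate of z2 = 4.3000 - 9.1000i
Numerator: (3.0000 - 0.1000i)(4.3000 - 9.1000i) = 11.9900 - 27.7300i
Denominator: 4.3^2 + 9.1^2 = 101.3
Result = (11.9900 - 27.7300i)/101.3

0.1184 - 0.2737i


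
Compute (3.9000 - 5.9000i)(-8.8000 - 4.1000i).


Real = 3.9*(-8.8) - (-5.9)*(-4.1) = -34.32 - 24.19 = -58.51
Imag = 3.9*(-4.1) - (8.8)*(-5.9) = -15.99 + 51.92 = 35.93

-58.5100 + 35.9300i


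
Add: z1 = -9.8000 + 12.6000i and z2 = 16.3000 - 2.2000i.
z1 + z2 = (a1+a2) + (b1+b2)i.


Real: -9.8 + 16.3 = 6.5
Imag: 12.6 - 2.2 = 10.4

6.5000 + 10.4000i


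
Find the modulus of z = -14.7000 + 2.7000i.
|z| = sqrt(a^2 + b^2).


|z| = sqrt((-14.7)^2 + 2.7^2) = sqrt(216.09 + 7.29) = sqrt(223.38) = 14.9459

|z| = 14.9459


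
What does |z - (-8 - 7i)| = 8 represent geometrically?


|z - z0| = r is a circle with center z0 and radius r.
Center = (-8, -7), radius = 8

Circle with center (-8, -7) and radius 8


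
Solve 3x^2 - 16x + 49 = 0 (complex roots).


disc = (-16)^2 - 4*3*49 = 256 - 588 = -332
sqrt(|disc|) = sqrt(332) = 18.2209
Real part = 16/(2*3) = 2.6667
Imag part = 18.2209/(2*3) = 3.0368

2.6667 ± 3.0368i


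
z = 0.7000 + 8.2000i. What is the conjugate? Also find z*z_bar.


z_bar = 0.7000 - 8.2000i
z*z_bar = 0.7^2 + 8.2^2 = 0.49 + 67.24 = 67.73

z_bar = 0.7000 - 8.2000i, z*z_bar = 67.73


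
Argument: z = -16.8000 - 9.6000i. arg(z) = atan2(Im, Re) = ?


Re = -16.8, Im = -9.6
arg = atan2(-9.6, -16.8) = -150.2551 degrees

arg(z) = -150.2551 degrees


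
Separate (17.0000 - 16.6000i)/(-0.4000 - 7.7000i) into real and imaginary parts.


Multiply by conjugate: (17.0000 - 16.6000i)(-0.4000 + 7.7000i) / ((-0.4)^2 + (-7.7)^2)
Numerator real = 17*(-0.4) - (16.6)*(-7.7) = 121.02
Numerator imag = -16.6*(-0.4) - 17*(-7.7) = 137.54
Denominator = 59.45
Re(z) = 121.02/59.45 = 2.0357
Im(z) = 137.54/59.45 = 2.3135

Re(z) = 2.0357, Im(z) = 2.3135


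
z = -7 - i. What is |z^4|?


|z| = sqrt(49+1) = sqrt(50) = 7.0711
|z^4| = |z|^4 = (sqrt(50))^4 = 50^2 = 2500

|z^4| = 2500


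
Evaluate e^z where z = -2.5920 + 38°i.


e^-2.5920 = 0.0749
cos(38°) = 0.788
sin(38°) = 0.6157
Real = 0.0749*0.788 = 0.0590
Imag = 0.0749*0.6157 = 0.0461

0.0590 + 0.0461i


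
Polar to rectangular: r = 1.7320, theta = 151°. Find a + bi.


a = 1.7320*cos(151°) = 1.7320*(-0.8746) = -1.5148
b = 1.7320*sin(151°) = 1.7320*0.4848 = 0.8397

-1.5148 + 0.8397i


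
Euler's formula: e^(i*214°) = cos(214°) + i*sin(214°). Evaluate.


cos(214°) = -0.8290
sin(214°) = -0.5592

e^(i*214°) = -0.8290 - 0.5592i


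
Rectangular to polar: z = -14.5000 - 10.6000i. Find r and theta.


r = sqrt(210.25+112.36) = sqrt(322.61) = 17.9613
theta = atan2(-10.6, -14.5) = -143.8319 degrees

r = 17.9613, theta = -143.8319 degrees


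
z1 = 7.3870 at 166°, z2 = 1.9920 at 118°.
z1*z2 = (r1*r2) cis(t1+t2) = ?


r = 7.3870 * 1.9920 = 14.7149
theta = 166° + 118° = 284° = 284° (mod 360)

14.7149 cis(284°)


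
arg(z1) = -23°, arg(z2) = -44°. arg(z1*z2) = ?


arg(z1*z2) = -23° - 44° = -67°
Normalized to (-180°, 180°]: -67°

-67°


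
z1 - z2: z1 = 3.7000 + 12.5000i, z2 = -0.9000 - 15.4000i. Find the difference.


Real: 3.7 + 0.9 = 4.6
Imag: 12.5 + 15.4 = 27.9

4.6000 + 27.9000i


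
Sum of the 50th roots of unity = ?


The sum of all 50th roots of unity is 0.
Geometric series: (1 - w^50)/(1 - w) = (1-1)/(1-w) = 0 since w^50 = 1, w ≠ 1.
Alternatively: coefficient of z^49 in z^50 - 1 is 0.

0


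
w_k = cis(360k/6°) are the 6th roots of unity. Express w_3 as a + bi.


Angle = 360*3/6 = 180°
a = cos(180°) = -1.0000
b = sin(180°) = 0

-1.0000 + 0i


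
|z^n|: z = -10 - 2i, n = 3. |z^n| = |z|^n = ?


|z| = sqrt(100+4) = sqrt(104) = 10.1980
|z^3| = |z|^3 = (sqrt(104))^3 = 104*sqrt(104)

|z^3| = 104*sqrt(104) ≈ 1060.5961


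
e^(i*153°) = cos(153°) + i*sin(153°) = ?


cos(153°) = -0.8910
sin(153°) = 0.4540

e^(i*153°) = -0.8910 + 0.4540i


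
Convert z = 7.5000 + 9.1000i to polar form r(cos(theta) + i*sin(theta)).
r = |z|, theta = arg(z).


r = sqrt(56.25+82.81) = sqrt(139.06) = 11.7924
theta = atan2(9.1, 7.5) = 50.5055 degrees

r = 11.7924, theta = 50.5055 degrees


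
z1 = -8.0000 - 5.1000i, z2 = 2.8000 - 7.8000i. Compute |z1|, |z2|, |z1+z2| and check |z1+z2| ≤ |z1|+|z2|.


|z1| = sqrt((-8)^2 + (-5.1)^2) = sqrt(90.01) = 9.4874
|z2| = sqrt(2.8^2 + (-7.8)^2) = sqrt(68.68) = 8.2873
z1+z2 = -5.2000 - 12.9000i
|z1+z2| = sqrt(193.45) = 13.9086
|z1|+|z2| = 9.4874 + 8.2873 = 17.7747

|z1+z2| = 13.9086 ≤ |z1|+|z2| = 17.7747 (verified)


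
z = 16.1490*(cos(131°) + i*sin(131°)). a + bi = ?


a = 16.1490*cos(131°) = 16.1490*(-0.65606) = -10.5947
b = 16.1490*sin(131°) = 16.1490*0.75471 = 12.1878

-10.5947 + 12.1878i


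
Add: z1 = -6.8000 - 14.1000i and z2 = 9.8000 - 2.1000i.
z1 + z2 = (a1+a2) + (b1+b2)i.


Real: -6.8 + 9.8 = 3
Imag: -14.1 - 2.1 = -16.2

3.0000 - 16.2000i


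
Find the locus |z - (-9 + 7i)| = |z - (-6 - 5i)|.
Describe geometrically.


Equal distances means the locus is the perpendicular bisector of z1 and z2.
Midpoint = ((-9+(-6))/2, (7+(-5))/2) = (-7.5000, 1.0000)

Perpendicular bisector through (-7.5000, 1.0000)


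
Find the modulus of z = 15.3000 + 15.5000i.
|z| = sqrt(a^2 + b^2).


|z| = sqrt(15.3^2 + 15.5^2) = sqrt(234.09 + 240.25) = sqrt(474.34) = 21.7793

|z| = 21.7793


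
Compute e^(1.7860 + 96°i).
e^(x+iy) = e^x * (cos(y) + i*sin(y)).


e^1.7860 = 5.96554
cos(96°) = -0.10453
sin(96°) = 0.994522
Real = 5.96554*(-0.10453) = -0.6236
Imag = 5.96554*0.994522 = 5.9329

-0.6236 + 5.9329i
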